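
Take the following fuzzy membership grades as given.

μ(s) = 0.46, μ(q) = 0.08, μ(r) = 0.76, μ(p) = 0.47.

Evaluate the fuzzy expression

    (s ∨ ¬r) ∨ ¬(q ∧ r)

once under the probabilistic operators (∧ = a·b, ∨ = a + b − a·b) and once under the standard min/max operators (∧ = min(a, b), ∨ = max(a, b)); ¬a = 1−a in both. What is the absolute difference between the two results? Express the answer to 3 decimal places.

0.055

Under probabilistic:
  ¬r = 1 − 0.7600 = 0.2400
  s ∨ ¬r = a + b − a·b on (0.4600, 0.2400) = 0.5896
  q ∧ r = a·b on (0.0800, 0.7600) = 0.0608
  ¬(q ∧ r) = 1 − 0.0608 = 0.9392
  (s ∨ ¬r) ∨ ¬(q ∧ r) = a + b − a·b on (0.5896, 0.9392) = 0.9750
  → value = 0.9750
Under standard min/max:
  ¬r = 1 − 0.76 = 0.24
  s ∨ ¬r = max(a, b) on (0.46, 0.24) = 0.46
  q ∧ r = min(a, b) on (0.08, 0.76) = 0.08
  ¬(q ∧ r) = 1 − 0.08 = 0.92
  (s ∨ ¬r) ∨ ¬(q ∧ r) = max(a, b) on (0.46, 0.92) = 0.92
  → value = 0.9200
|0.9750 − 0.9200| = 0.055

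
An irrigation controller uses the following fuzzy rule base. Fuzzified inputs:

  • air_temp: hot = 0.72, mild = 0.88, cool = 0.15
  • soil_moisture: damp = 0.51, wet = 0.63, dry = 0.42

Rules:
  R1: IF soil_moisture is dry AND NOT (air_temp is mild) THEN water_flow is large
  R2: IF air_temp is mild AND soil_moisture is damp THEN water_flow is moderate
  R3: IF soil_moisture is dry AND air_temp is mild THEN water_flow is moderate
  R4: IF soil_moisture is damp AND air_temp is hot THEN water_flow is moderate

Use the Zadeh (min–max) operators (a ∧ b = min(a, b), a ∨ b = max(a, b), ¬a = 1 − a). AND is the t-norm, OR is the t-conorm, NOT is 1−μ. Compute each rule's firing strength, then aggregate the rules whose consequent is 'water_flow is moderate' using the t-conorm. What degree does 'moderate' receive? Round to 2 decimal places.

0.51

R1: dry=0.42, ¬mild=1−0.88=0.12; AND[min(a, b)] → w = 0.12
R2: mild=0.88, damp=0.51; AND[min(a, b)] → w = 0.51
R3: dry=0.42, mild=0.88; AND[min(a, b)] → w = 0.42
R4: damp=0.51, hot=0.72; AND[min(a, b)] → w = 0.51
Rules with consequent 'moderate': {R2, R3, R4} → strengths 0.51, 0.42, 0.51
Aggregate via t-conorm [max(a, b)]: 0.51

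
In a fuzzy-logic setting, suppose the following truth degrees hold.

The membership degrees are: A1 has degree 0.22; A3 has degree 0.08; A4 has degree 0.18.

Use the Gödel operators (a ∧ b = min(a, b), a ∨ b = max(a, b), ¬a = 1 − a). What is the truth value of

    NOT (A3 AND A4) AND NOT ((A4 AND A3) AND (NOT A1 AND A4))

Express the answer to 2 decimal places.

A3 AND A4 = min(a, b) on (0.08, 0.18) = 0.08
NOT (A3 AND A4) = 1 − 0.08 = 0.92
A4 AND A3 = min(a, b) on (0.18, 0.08) = 0.08
NOT A1 = 1 − 0.22 = 0.78
NOT A1 AND A4 = min(a, b) on (0.78, 0.18) = 0.18
(A4 AND A3) AND (NOT A1 AND A4) = min(a, b) on (0.08, 0.18) = 0.08
NOT ((A4 AND A3) AND (NOT A1 AND A4)) = 1 − 0.08 = 0.92
NOT (A3 AND A4) AND NOT ((A4 AND A3) AND (NOT A1 AND A4)) = min(a, b) on (0.92, 0.92) = 0.92

0.92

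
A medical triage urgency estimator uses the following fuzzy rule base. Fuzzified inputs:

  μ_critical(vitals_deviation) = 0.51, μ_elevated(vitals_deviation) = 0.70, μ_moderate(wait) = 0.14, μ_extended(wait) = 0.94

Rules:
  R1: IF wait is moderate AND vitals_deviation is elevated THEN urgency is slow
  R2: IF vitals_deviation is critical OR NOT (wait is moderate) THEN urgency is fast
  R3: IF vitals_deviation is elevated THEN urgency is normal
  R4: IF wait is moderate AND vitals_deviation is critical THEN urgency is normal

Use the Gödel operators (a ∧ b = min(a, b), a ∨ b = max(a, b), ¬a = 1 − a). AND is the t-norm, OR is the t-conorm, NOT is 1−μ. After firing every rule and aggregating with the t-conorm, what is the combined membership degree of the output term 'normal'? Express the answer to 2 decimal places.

0.70

R1: moderate=0.14, elevated=0.70; AND[min(a, b)] → w = 0.14
R2: critical=0.51, ¬moderate=1−0.14=0.86; OR[max(a, b)] → w = 0.86
R3: elevated=0.70 → w = 0.70
R4: moderate=0.14, critical=0.51; AND[min(a, b)] → w = 0.14
Rules with consequent 'normal': {R3, R4} → strengths 0.70, 0.14
Aggregate via t-conorm [max(a, b)]: 0.70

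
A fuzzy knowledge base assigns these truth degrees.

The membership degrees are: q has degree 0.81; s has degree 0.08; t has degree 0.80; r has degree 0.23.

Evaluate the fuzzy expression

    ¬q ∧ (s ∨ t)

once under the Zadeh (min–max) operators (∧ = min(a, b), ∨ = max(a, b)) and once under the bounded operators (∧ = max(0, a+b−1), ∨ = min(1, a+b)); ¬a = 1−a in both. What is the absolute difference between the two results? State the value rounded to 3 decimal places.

0.120

Under Zadeh (min–max):
  ¬q = 1 − 0.81 = 0.19
  s ∨ t = max(a, b) on (0.08, 0.80) = 0.80
  ¬q ∧ (s ∨ t) = min(a, b) on (0.19, 0.80) = 0.19
  → value = 0.1900
Under bounded:
  ¬q = 1 − 0.81 = 0.19
  s ∨ t = min(1, a+b) on (0.08, 0.80) = 0.88
  ¬q ∧ (s ∨ t) = max(0, a+b−1) on (0.19, 0.88) = 0.07
  → value = 0.0700
|0.1900 − 0.0700| = 0.120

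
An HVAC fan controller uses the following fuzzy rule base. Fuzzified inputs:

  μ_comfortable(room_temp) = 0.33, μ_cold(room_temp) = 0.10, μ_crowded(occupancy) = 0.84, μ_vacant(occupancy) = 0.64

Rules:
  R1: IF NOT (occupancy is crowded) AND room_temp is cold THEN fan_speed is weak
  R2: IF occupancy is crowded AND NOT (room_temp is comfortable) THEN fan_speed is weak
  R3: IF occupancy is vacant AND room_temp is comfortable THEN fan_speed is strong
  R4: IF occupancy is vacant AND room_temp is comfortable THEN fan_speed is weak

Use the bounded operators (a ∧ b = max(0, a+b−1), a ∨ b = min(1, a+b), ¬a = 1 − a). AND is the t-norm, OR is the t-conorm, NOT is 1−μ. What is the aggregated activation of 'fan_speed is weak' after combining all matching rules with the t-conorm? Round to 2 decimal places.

R1: ¬crowded=1−0.84=0.16, cold=0.10; AND[max(0, a+b−1)] → w = 0.00
R2: crowded=0.84, ¬comfortable=1−0.33=0.67; AND[max(0, a+b−1)] → w = 0.51
R3: vacant=0.64, comfortable=0.33; AND[max(0, a+b−1)] → w = 0.00
R4: vacant=0.64, comfortable=0.33; AND[max(0, a+b−1)] → w = 0.00
Rules with consequent 'weak': {R1, R2, R4} → strengths 0.00, 0.51, 0.00
Aggregate via t-conorm [min(1, a+b)]: 0.51

0.51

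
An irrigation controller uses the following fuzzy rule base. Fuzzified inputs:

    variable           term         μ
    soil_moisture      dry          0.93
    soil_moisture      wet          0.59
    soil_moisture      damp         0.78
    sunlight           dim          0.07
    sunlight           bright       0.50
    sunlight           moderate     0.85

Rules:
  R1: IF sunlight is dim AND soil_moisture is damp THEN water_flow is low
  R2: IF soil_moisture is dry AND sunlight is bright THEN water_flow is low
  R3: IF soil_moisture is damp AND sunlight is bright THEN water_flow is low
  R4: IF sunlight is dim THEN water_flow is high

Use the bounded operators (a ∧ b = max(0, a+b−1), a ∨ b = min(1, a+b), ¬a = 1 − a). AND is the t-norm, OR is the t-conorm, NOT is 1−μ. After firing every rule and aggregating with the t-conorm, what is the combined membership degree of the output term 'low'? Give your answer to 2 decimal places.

R1: dim=0.07, damp=0.78; AND[max(0, a+b−1)] → w = 0.00
R2: dry=0.93, bright=0.50; AND[max(0, a+b−1)] → w = 0.43
R3: damp=0.78, bright=0.50; AND[max(0, a+b−1)] → w = 0.28
R4: dim=0.07 → w = 0.07
Rules with consequent 'low': {R1, R2, R3} → strengths 0.00, 0.43, 0.28
Aggregate via t-conorm [min(1, a+b)]: 0.71

0.71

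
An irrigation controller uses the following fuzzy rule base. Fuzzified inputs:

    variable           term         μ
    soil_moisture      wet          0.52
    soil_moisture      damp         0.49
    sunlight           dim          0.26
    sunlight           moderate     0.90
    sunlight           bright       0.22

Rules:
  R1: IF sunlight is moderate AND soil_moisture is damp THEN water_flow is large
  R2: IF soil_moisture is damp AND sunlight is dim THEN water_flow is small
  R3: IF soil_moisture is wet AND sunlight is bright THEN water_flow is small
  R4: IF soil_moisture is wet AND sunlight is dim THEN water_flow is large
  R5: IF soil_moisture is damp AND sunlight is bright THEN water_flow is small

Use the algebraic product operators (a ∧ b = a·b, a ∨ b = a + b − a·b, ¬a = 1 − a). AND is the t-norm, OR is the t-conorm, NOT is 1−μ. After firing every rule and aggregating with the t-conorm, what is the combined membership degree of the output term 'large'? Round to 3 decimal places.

R1: moderate=0.90, damp=0.49; AND[a·b] → w = 0.4410
R2: damp=0.49, dim=0.26; AND[a·b] → w = 0.1274
R3: wet=0.52, bright=0.22; AND[a·b] → w = 0.1144
R4: wet=0.52, dim=0.26; AND[a·b] → w = 0.1352
R5: damp=0.49, bright=0.22; AND[a·b] → w = 0.1078
Rules with consequent 'large': {R1, R4} → strengths 0.4410, 0.1352
Aggregate via t-conorm [a + b − a·b]: 0.5166

0.517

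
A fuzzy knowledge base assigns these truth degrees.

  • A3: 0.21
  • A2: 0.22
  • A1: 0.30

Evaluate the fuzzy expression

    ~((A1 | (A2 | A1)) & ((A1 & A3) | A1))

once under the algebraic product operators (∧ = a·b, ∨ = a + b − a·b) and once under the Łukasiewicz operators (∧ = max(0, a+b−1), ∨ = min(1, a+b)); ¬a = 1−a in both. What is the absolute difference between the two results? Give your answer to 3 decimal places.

0.093

Under algebraic product:
  A2 | A1 = a + b − a·b on (0.2200, 0.3000) = 0.4540
  A1 | (A2 | A1) = a + b − a·b on (0.3000, 0.4540) = 0.6178
  A1 & A3 = a·b on (0.3000, 0.2100) = 0.0630
  (A1 & A3) | A1 = a + b − a·b on (0.0630, 0.3000) = 0.3441
  (A1 | (A2 | A1)) & ((A1 & A3) | A1) = a·b on (0.6178, 0.3441) = 0.2126
  ~((A1 | (A2 | A1)) & ((A1 & A3) | A1)) = 1 − 0.2126 = 0.7874
  → value = 0.7874
Under Łukasiewicz:
  A2 | A1 = min(1, a+b) on (0.22, 0.30) = 0.52
  A1 | (A2 | A1) = min(1, a+b) on (0.30, 0.52) = 0.82
  A1 & A3 = max(0, a+b−1) on (0.30, 0.21) = 0.00
  (A1 & A3) | A1 = min(1, a+b) on (0.00, 0.30) = 0.30
  (A1 | (A2 | A1)) & ((A1 & A3) | A1) = max(0, a+b−1) on (0.82, 0.30) = 0.12
  ~((A1 | (A2 | A1)) & ((A1 & A3) | A1)) = 1 − 0.12 = 0.88
  → value = 0.8800
|0.7874 − 0.8800| = 0.093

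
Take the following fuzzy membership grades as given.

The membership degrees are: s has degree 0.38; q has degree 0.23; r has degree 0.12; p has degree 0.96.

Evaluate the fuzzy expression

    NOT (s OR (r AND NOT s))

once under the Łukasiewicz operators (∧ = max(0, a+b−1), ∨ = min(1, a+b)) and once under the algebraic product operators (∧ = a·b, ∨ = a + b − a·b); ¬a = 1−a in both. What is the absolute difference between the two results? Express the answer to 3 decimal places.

0.046

Under Łukasiewicz:
  NOT s = 1 − 0.38 = 0.62
  r AND NOT s = max(0, a+b−1) on (0.12, 0.62) = 0.00
  s OR (r AND NOT s) = min(1, a+b) on (0.38, 0.00) = 0.38
  NOT (s OR (r AND NOT s)) = 1 − 0.38 = 0.62
  → value = 0.6200
Under algebraic product:
  NOT s = 1 − 0.3800 = 0.6200
  r AND NOT s = a·b on (0.1200, 0.6200) = 0.0744
  s OR (r AND NOT s) = a + b − a·b on (0.3800, 0.0744) = 0.4261
  NOT (s OR (r AND NOT s)) = 1 − 0.4261 = 0.5739
  → value = 0.5739
|0.6200 − 0.5739| = 0.046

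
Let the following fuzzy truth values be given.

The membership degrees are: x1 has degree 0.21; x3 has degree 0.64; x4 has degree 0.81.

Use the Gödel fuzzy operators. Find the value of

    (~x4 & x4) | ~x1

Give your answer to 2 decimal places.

0.79

~x4 = 1 − 0.81 = 0.19
~x4 & x4 = min(a, b) on (0.19, 0.81) = 0.19
~x1 = 1 − 0.21 = 0.79
(~x4 & x4) | ~x1 = max(a, b) on (0.19, 0.79) = 0.79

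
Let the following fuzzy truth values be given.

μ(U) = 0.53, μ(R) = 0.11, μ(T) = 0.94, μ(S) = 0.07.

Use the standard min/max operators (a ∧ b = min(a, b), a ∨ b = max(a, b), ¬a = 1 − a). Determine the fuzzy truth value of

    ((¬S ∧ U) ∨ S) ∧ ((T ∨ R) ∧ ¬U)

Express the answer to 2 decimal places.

0.47

¬S = 1 − 0.07 = 0.93
¬S ∧ U = min(a, b) on (0.93, 0.53) = 0.53
(¬S ∧ U) ∨ S = max(a, b) on (0.53, 0.07) = 0.53
T ∨ R = max(a, b) on (0.94, 0.11) = 0.94
¬U = 1 − 0.53 = 0.47
(T ∨ R) ∧ ¬U = min(a, b) on (0.94, 0.47) = 0.47
((¬S ∧ U) ∨ S) ∧ ((T ∨ R) ∧ ¬U) = min(a, b) on (0.53, 0.47) = 0.47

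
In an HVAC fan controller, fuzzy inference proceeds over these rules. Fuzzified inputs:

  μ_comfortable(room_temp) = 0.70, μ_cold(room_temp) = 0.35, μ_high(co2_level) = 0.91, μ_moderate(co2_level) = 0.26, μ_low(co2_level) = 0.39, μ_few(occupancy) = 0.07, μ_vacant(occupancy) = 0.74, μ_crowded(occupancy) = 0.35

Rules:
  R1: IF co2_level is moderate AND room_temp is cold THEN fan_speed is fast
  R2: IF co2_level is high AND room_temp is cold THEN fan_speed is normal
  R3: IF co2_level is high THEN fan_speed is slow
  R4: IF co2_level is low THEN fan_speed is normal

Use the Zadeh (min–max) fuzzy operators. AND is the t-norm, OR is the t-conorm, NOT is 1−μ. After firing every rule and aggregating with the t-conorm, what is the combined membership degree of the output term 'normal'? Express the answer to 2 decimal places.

R1: moderate=0.26, cold=0.35; AND[min(a, b)] → w = 0.26
R2: high=0.91, cold=0.35; AND[min(a, b)] → w = 0.35
R3: high=0.91 → w = 0.91
R4: low=0.39 → w = 0.39
Rules with consequent 'normal': {R2, R4} → strengths 0.35, 0.39
Aggregate via t-conorm [max(a, b)]: 0.39

0.39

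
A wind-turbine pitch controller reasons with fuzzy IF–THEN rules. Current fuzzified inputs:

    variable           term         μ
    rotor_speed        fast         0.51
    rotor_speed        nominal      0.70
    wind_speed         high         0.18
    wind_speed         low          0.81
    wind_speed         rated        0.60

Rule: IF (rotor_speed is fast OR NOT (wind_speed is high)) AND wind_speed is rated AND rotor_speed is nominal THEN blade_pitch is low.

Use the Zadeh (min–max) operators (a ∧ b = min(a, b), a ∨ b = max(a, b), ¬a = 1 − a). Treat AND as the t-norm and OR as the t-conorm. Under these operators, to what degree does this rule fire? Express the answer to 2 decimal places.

firing strength: (fast=0.51 OR ¬high=1−0.18=0.82) = 0.82; AND[min(a, b)] with rated=0.60, nominal=0.70 → w = 0.60

0.60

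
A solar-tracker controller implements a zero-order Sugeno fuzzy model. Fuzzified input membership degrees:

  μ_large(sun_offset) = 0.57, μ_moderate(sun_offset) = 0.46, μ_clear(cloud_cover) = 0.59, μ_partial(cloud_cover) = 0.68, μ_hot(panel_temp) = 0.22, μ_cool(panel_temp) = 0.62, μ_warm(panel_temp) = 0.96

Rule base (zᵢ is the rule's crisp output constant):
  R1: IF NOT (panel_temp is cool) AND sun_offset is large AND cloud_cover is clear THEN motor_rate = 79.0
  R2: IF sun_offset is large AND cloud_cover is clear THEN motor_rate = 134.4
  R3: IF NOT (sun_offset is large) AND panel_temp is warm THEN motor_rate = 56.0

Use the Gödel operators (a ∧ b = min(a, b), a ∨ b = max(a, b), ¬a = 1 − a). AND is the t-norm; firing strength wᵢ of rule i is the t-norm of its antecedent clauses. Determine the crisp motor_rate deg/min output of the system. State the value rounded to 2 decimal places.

R1 (z=79.0): ¬cool=1−0.62=0.38, large=0.57, clear=0.59; AND[min(a, b)] → w = 0.38
R2 (z=134.4): large=0.57, clear=0.59; AND[min(a, b)] → w = 0.57
R3 (z=56.0): ¬large=1−0.57=0.43, warm=0.96; AND[min(a, b)] → w = 0.43
Weighted average = (0.38·79.0 + 0.57·134.4 + 0.43·56.0) / (0.38 + 0.57 + 0.43)
  = 130.7080 / 1.3800 = 94.72

94.72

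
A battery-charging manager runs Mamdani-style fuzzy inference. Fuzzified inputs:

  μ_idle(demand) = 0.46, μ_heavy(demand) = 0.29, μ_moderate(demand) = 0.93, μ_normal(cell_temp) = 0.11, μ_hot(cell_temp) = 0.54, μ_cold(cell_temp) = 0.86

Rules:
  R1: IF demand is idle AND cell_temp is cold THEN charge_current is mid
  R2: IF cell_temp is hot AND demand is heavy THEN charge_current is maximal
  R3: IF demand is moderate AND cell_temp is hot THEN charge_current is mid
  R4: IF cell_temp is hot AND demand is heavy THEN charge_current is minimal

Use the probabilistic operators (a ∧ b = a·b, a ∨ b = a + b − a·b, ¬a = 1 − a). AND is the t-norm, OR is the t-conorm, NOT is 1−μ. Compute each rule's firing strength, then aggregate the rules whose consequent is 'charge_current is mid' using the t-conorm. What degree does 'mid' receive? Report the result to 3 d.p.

0.699

R1: idle=0.46, cold=0.86; AND[a·b] → w = 0.3956
R2: hot=0.54, heavy=0.29; AND[a·b] → w = 0.1566
R3: moderate=0.93, hot=0.54; AND[a·b] → w = 0.5022
R4: hot=0.54, heavy=0.29; AND[a·b] → w = 0.1566
Rules with consequent 'mid': {R1, R3} → strengths 0.3956, 0.5022
Aggregate via t-conorm [a + b − a·b]: 0.6991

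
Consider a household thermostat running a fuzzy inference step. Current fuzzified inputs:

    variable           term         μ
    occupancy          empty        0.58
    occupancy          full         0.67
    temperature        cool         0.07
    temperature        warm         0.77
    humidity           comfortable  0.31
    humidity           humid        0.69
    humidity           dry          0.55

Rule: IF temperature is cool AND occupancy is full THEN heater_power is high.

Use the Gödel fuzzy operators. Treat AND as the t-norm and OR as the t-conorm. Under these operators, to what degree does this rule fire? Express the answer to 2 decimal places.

firing strength: cool=0.07, full=0.67; AND[min(a, b)] → w = 0.07

0.07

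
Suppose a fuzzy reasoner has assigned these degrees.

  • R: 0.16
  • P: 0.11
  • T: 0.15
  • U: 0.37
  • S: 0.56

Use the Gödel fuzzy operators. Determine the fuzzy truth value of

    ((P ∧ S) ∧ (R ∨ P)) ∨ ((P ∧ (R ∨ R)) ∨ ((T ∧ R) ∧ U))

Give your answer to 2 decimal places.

P ∧ S = min(a, b) on (0.11, 0.56) = 0.11
R ∨ P = max(a, b) on (0.16, 0.11) = 0.16
(P ∧ S) ∧ (R ∨ P) = min(a, b) on (0.11, 0.16) = 0.11
R ∨ R = max(a, b) on (0.16, 0.16) = 0.16
P ∧ (R ∨ R) = min(a, b) on (0.11, 0.16) = 0.11
T ∧ R = min(a, b) on (0.15, 0.16) = 0.15
(T ∧ R) ∧ U = min(a, b) on (0.15, 0.37) = 0.15
(P ∧ (R ∨ R)) ∨ ((T ∧ R) ∧ U) = max(a, b) on (0.11, 0.15) = 0.15
((P ∧ S) ∧ (R ∨ P)) ∨ ((P ∧ (R ∨ R)) ∨ ((T ∧ R) ∧ U)) = max(a, b) on (0.11, 0.15) = 0.15

0.15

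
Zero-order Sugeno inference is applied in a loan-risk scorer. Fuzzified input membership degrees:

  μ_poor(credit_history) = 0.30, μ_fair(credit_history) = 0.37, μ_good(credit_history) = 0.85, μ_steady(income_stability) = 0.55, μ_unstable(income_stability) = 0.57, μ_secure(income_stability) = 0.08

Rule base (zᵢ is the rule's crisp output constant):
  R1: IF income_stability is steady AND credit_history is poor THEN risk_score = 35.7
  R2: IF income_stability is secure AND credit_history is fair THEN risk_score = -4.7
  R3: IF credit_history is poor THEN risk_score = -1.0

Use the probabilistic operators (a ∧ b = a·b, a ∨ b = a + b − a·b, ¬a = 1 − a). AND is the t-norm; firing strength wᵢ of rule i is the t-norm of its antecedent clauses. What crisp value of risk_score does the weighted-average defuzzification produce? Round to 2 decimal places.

R1 (z=35.7): steady=0.55, poor=0.30; AND[a·b] → w = 0.1650
R2 (z=-4.7): secure=0.08, fair=0.37; AND[a·b] → w = 0.0296
R3 (z=-1.0): poor=0.30 → w = 0.3000
Weighted average = (0.1650·35.7 + 0.0296·-4.7 + 0.3000·-1.0) / (0.1650 + 0.0296 + 0.3000)
  = 5.4514 / 0.4946 = 11.02

11.02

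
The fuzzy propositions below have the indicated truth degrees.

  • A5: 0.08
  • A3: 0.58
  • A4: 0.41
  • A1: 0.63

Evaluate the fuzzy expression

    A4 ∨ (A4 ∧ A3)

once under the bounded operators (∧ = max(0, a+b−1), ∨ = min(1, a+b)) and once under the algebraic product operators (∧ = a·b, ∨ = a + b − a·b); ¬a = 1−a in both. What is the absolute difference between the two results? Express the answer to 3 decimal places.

0.140

Under bounded:
  A4 ∧ A3 = max(0, a+b−1) on (0.41, 0.58) = 0.00
  A4 ∨ (A4 ∧ A3) = min(1, a+b) on (0.41, 0.00) = 0.41
  → value = 0.4100
Under algebraic product:
  A4 ∧ A3 = a·b on (0.4100, 0.5800) = 0.2378
  A4 ∨ (A4 ∧ A3) = a + b − a·b on (0.4100, 0.2378) = 0.5503
  → value = 0.5503
|0.4100 − 0.5503| = 0.140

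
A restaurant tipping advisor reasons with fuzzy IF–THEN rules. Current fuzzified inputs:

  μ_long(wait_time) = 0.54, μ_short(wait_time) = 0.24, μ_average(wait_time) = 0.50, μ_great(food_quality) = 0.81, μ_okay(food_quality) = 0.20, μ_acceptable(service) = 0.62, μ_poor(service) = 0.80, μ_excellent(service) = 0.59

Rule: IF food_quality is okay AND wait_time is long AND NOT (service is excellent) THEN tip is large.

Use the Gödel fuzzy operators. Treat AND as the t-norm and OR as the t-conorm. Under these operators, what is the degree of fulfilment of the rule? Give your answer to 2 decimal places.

0.20

firing strength: okay=0.20, long=0.54, ¬excellent=1−0.59=0.41; AND[min(a, b)] → w = 0.20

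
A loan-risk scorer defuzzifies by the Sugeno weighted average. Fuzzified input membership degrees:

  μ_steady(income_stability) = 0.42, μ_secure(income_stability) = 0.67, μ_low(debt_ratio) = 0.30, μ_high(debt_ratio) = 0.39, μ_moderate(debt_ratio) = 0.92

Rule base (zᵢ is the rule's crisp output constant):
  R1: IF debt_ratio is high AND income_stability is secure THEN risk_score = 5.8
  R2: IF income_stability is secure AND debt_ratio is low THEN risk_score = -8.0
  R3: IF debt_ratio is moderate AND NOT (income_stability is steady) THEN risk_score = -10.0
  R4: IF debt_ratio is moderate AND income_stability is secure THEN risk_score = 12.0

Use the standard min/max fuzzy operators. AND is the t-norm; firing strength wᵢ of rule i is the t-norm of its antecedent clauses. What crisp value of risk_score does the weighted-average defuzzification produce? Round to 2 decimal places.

R1 (z=5.8): high=0.39, secure=0.67; AND[min(a, b)] → w = 0.39
R2 (z=-8.0): secure=0.67, low=0.30; AND[min(a, b)] → w = 0.30
R3 (z=-10.0): moderate=0.92, ¬steady=1−0.42=0.58; AND[min(a, b)] → w = 0.58
R4 (z=12.0): moderate=0.92, secure=0.67; AND[min(a, b)] → w = 0.67
Weighted average = (0.39·5.8 + 0.30·-8.0 + 0.58·-10.0 + 0.67·12.0) / (0.39 + 0.30 + 0.58 + 0.67)
  = 2.1020 / 1.9400 = 1.08

1.08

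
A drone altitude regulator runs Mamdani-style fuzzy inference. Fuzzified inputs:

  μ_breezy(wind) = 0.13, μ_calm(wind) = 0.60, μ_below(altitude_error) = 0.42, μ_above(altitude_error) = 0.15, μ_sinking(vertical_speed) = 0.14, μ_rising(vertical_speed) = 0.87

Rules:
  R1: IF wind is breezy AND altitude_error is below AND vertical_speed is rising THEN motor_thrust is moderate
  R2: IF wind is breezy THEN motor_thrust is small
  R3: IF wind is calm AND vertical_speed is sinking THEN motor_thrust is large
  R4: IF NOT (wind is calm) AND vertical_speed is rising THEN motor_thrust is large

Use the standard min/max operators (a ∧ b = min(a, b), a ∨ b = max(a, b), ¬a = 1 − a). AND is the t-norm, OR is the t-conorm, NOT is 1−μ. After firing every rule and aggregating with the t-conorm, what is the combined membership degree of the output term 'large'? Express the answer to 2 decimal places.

R1: breezy=0.13, below=0.42, rising=0.87; AND[min(a, b)] → w = 0.13
R2: breezy=0.13 → w = 0.13
R3: calm=0.60, sinking=0.14; AND[min(a, b)] → w = 0.14
R4: ¬calm=1−0.60=0.40, rising=0.87; AND[min(a, b)] → w = 0.40
Rules with consequent 'large': {R3, R4} → strengths 0.14, 0.40
Aggregate via t-conorm [max(a, b)]: 0.40

0.40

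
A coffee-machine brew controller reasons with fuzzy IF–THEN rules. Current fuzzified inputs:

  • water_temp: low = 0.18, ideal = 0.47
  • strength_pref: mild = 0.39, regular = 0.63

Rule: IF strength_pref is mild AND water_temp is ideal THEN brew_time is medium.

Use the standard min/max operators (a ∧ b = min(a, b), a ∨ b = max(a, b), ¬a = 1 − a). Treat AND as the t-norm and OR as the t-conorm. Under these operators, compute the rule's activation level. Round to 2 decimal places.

firing strength: mild=0.39, ideal=0.47; AND[min(a, b)] → w = 0.39

0.39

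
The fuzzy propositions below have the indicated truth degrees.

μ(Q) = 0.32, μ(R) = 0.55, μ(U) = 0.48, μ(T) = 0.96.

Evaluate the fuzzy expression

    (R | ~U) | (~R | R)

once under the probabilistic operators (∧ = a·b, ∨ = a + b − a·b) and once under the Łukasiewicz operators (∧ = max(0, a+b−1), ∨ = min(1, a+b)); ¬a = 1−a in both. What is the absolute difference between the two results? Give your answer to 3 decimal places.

0.053

Under probabilistic:
  ~U = 1 − 0.4800 = 0.5200
  R | ~U = a + b − a·b on (0.5500, 0.5200) = 0.7840
  ~R = 1 − 0.5500 = 0.4500
  ~R | R = a + b − a·b on (0.4500, 0.5500) = 0.7525
  (R | ~U) | (~R | R) = a + b − a·b on (0.7840, 0.7525) = 0.9465
  → value = 0.9465
Under Łukasiewicz:
  ~U = 1 − 0.48 = 0.52
  R | ~U = min(1, a+b) on (0.55, 0.52) = 1.00
  ~R = 1 − 0.55 = 0.45
  ~R | R = min(1, a+b) on (0.45, 0.55) = 1.00
  (R | ~U) | (~R | R) = min(1, a+b) on (1.00, 1.00) = 1.00
  → value = 1.0000
|0.9465 − 1.0000| = 0.053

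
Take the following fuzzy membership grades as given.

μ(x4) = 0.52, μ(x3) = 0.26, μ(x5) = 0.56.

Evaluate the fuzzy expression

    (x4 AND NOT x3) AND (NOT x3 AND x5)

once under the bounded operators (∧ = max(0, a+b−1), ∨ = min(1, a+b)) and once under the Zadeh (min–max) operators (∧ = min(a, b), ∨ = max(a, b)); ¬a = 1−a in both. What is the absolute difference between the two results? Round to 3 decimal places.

Under bounded:
  NOT x3 = 1 − 0.26 = 0.74
  x4 AND NOT x3 = max(0, a+b−1) on (0.52, 0.74) = 0.26
  NOT x3 = 1 − 0.26 = 0.74
  NOT x3 AND x5 = max(0, a+b−1) on (0.74, 0.56) = 0.30
  (x4 AND NOT x3) AND (NOT x3 AND x5) = max(0, a+b−1) on (0.26, 0.30) = 0.00
  → value = 0.0000
Under Zadeh (min–max):
  NOT x3 = 1 − 0.26 = 0.74
  x4 AND NOT x3 = min(a, b) on (0.52, 0.74) = 0.52
  NOT x3 = 1 − 0.26 = 0.74
  NOT x3 AND x5 = min(a, b) on (0.74, 0.56) = 0.56
  (x4 AND NOT x3) AND (NOT x3 AND x5) = min(a, b) on (0.52, 0.56) = 0.52
  → value = 0.5200
|0.0000 − 0.5200| = 0.520

0.520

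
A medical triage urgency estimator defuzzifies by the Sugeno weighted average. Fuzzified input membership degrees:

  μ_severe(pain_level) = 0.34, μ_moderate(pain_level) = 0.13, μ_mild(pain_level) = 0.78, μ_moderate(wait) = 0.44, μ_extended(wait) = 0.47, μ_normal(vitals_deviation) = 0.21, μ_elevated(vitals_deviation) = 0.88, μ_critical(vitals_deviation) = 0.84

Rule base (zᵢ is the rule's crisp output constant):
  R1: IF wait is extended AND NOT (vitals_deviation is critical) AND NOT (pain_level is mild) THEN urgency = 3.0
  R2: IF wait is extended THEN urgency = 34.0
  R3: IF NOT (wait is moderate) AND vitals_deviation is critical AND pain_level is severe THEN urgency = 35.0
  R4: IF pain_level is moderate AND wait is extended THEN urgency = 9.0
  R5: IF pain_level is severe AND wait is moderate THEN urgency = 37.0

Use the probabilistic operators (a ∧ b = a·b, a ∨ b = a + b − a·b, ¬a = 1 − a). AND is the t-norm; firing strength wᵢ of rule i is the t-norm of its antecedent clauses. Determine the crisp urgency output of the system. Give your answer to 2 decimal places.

32.33

R1 (z=3.0): extended=0.47, ¬critical=1−0.84=0.16, ¬mild=1−0.78=0.22; AND[a·b] → w = 0.0165
R2 (z=34.0): extended=0.47 → w = 0.4700
R3 (z=35.0): ¬moderate=1−0.44=0.56, critical=0.84, severe=0.34; AND[a·b] → w = 0.1599
R4 (z=9.0): moderate=0.13, extended=0.47; AND[a·b] → w = 0.0611
R5 (z=37.0): severe=0.34, moderate=0.44; AND[a·b] → w = 0.1496
Weighted average = (0.0165·3.0 + 0.4700·34.0 + 0.1599·35.0 + 0.0611·9.0 + 0.1496·37.0) / (0.0165 + 0.4700 + 0.1599 + 0.0611 + 0.1496)
  = 27.7125 / 0.8572 = 32.33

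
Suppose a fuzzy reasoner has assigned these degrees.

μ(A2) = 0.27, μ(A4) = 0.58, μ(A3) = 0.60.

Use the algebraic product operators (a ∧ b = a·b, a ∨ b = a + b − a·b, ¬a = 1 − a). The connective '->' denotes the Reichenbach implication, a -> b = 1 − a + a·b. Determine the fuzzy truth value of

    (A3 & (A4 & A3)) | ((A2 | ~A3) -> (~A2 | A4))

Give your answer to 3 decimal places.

A4 & A3 = a·b on (0.5800, 0.6000) = 0.3480
A3 & (A4 & A3) = a·b on (0.6000, 0.3480) = 0.2088
~A3 = 1 − 0.6000 = 0.4000
A2 | ~A3 = a + b − a·b on (0.2700, 0.4000) = 0.5620
~A2 = 1 − 0.2700 = 0.7300
~A2 | A4 = a + b − a·b on (0.7300, 0.5800) = 0.8866
(A2 | ~A3) -> (~A2 | A4)  [Reichenbach: 1 − a + a·b] with a=0.5620, b=0.8866 → 0.9363
(A3 & (A4 & A3)) | ((A2 | ~A3) -> (~A2 | A4)) = a + b − a·b on (0.2088, 0.9363) = 0.9496

0.950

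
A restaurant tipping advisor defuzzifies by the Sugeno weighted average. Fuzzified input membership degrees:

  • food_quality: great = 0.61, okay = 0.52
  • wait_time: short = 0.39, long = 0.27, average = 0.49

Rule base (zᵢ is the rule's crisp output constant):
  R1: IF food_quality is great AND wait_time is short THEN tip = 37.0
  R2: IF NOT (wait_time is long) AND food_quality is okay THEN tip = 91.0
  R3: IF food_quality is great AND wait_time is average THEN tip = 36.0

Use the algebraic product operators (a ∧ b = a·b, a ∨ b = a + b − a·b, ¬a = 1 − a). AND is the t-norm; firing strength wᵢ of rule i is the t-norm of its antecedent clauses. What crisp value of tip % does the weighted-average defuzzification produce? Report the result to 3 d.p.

59.042

R1 (z=37.0): great=0.61, short=0.39; AND[a·b] → w = 0.2379
R2 (z=91.0): ¬long=1−0.27=0.73, okay=0.52; AND[a·b] → w = 0.3796
R3 (z=36.0): great=0.61, average=0.49; AND[a·b] → w = 0.2989
Weighted average = (0.2379·37.0 + 0.3796·91.0 + 0.2989·36.0) / (0.2379 + 0.3796 + 0.2989)
  = 54.1063 / 0.9164 = 59.042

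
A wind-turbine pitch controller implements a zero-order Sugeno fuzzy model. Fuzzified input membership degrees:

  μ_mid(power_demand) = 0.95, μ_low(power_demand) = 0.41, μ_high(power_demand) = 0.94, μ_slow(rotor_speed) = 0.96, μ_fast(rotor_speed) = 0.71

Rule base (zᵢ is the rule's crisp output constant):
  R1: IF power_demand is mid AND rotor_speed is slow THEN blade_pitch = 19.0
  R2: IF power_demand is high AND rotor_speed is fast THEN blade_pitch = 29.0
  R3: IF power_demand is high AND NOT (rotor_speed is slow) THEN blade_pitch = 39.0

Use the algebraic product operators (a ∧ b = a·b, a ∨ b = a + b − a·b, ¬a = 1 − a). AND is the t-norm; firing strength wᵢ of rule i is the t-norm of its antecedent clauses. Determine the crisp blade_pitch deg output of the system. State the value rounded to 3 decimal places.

23.592

R1 (z=19.0): mid=0.95, slow=0.96; AND[a·b] → w = 0.9120
R2 (z=29.0): high=0.94, fast=0.71; AND[a·b] → w = 0.6674
R3 (z=39.0): high=0.94, ¬slow=1−0.96=0.04; AND[a·b] → w = 0.0376
Weighted average = (0.9120·19.0 + 0.6674·29.0 + 0.0376·39.0) / (0.9120 + 0.6674 + 0.0376)
  = 38.1490 / 1.6170 = 23.592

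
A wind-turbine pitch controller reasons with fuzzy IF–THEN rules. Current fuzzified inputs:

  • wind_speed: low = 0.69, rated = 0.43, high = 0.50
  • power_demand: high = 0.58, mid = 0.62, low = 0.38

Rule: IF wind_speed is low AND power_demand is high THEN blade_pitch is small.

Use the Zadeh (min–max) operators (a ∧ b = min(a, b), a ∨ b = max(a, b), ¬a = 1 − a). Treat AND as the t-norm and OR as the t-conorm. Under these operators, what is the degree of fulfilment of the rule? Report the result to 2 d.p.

firing strength: low=0.69, high=0.58; AND[min(a, b)] → w = 0.58

0.58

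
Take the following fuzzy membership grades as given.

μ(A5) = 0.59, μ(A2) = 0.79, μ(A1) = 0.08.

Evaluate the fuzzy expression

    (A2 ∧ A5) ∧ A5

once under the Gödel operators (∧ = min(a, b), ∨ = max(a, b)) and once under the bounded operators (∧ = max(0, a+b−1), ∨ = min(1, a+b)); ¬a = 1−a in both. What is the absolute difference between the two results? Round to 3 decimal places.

Under Gödel:
  A2 ∧ A5 = min(a, b) on (0.79, 0.59) = 0.59
  (A2 ∧ A5) ∧ A5 = min(a, b) on (0.59, 0.59) = 0.59
  → value = 0.5900
Under bounded:
  A2 ∧ A5 = max(0, a+b−1) on (0.79, 0.59) = 0.38
  (A2 ∧ A5) ∧ A5 = max(0, a+b−1) on (0.38, 0.59) = 0.00
  → value = 0.0000
|0.5900 − 0.0000| = 0.590

0.590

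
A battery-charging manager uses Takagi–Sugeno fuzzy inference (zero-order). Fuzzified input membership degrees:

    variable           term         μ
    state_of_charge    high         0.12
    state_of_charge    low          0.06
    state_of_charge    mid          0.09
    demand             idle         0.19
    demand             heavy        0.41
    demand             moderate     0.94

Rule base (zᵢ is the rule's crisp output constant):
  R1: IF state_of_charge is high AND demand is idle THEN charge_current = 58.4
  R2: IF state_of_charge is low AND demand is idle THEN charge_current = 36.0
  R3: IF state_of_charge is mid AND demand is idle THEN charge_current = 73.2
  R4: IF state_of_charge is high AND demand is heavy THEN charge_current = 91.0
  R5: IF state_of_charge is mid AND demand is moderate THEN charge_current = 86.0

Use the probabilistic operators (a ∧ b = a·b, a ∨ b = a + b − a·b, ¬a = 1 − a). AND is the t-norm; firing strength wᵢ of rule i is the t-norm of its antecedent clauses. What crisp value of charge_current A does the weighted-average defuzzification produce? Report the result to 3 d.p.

79.667

R1 (z=58.4): high=0.12, idle=0.19; AND[a·b] → w = 0.0228
R2 (z=36.0): low=0.06, idle=0.19; AND[a·b] → w = 0.0114
R3 (z=73.2): mid=0.09, idle=0.19; AND[a·b] → w = 0.0171
R4 (z=91.0): high=0.12, heavy=0.41; AND[a·b] → w = 0.0492
R5 (z=86.0): mid=0.09, moderate=0.94; AND[a·b] → w = 0.0846
Weighted average = (0.0228·58.4 + 0.0114·36.0 + 0.0171·73.2 + 0.0492·91.0 + 0.0846·86.0) / (0.0228 + 0.0114 + 0.0171 + 0.0492 + 0.0846)
  = 14.7464 / 0.1851 = 79.667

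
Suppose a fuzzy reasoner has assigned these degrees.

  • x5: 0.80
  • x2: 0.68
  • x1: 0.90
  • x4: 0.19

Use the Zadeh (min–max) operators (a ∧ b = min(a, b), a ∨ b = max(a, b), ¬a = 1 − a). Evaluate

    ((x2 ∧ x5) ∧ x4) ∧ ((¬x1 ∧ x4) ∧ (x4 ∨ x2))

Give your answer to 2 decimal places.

x2 ∧ x5 = min(a, b) on (0.68, 0.80) = 0.68
(x2 ∧ x5) ∧ x4 = min(a, b) on (0.68, 0.19) = 0.19
¬x1 = 1 − 0.90 = 0.10
¬x1 ∧ x4 = min(a, b) on (0.10, 0.19) = 0.10
x4 ∨ x2 = max(a, b) on (0.19, 0.68) = 0.68
(¬x1 ∧ x4) ∧ (x4 ∨ x2) = min(a, b) on (0.10, 0.68) = 0.10
((x2 ∧ x5) ∧ x4) ∧ ((¬x1 ∧ x4) ∧ (x4 ∨ x2)) = min(a, b) on (0.19, 0.10) = 0.10

0.10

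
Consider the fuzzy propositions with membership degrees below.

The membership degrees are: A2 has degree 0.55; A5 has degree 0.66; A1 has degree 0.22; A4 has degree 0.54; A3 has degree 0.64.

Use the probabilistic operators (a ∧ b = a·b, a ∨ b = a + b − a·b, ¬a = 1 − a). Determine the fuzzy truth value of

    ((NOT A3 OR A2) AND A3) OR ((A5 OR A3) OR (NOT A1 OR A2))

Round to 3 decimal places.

NOT A3 = 1 − 0.6400 = 0.3600
NOT A3 OR A2 = a + b − a·b on (0.3600, 0.5500) = 0.7120
(NOT A3 OR A2) AND A3 = a·b on (0.7120, 0.6400) = 0.4557
A5 OR A3 = a + b − a·b on (0.6600, 0.6400) = 0.8776
NOT A1 = 1 − 0.2200 = 0.7800
NOT A1 OR A2 = a + b − a·b on (0.7800, 0.5500) = 0.9010
(A5 OR A3) OR (NOT A1 OR A2) = a + b − a·b on (0.8776, 0.9010) = 0.9879
((NOT A3 OR A2) AND A3) OR ((A5 OR A3) OR (NOT A1 OR A2)) = a + b − a·b on (0.4557, 0.9879) = 0.9934

0.993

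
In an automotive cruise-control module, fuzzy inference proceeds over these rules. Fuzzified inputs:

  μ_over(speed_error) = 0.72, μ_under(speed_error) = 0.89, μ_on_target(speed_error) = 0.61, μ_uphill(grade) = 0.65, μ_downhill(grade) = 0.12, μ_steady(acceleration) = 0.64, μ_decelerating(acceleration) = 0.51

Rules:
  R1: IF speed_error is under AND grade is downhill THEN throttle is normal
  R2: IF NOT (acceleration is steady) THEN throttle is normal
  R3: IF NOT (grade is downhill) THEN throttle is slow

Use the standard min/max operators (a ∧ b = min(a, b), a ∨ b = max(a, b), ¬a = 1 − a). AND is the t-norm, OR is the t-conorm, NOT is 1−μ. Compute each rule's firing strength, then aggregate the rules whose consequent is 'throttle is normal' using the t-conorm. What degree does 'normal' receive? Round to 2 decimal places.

0.36

R1: under=0.89, downhill=0.12; AND[min(a, b)] → w = 0.12
R2: ¬steady=1−0.64=0.36 → w = 0.36
R3: ¬downhill=1−0.12=0.88 → w = 0.88
Rules with consequent 'normal': {R1, R2} → strengths 0.12, 0.36
Aggregate via t-conorm [max(a, b)]: 0.36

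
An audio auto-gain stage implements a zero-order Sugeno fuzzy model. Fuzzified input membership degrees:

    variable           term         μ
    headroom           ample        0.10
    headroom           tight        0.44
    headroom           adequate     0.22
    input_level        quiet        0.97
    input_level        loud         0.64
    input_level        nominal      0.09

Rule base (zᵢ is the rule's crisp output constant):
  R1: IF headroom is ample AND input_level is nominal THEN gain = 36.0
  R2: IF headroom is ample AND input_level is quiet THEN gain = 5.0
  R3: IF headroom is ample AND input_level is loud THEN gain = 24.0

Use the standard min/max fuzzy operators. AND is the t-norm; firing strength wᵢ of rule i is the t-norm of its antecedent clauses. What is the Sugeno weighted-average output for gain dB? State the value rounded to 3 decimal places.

21.172

R1 (z=36.0): ample=0.10, nominal=0.09; AND[min(a, b)] → w = 0.09
R2 (z=5.0): ample=0.10, quiet=0.97; AND[min(a, b)] → w = 0.10
R3 (z=24.0): ample=0.10, loud=0.64; AND[min(a, b)] → w = 0.10
Weighted average = (0.09·36.0 + 0.10·5.0 + 0.10·24.0) / (0.09 + 0.10 + 0.10)
  = 6.1400 / 0.2900 = 21.172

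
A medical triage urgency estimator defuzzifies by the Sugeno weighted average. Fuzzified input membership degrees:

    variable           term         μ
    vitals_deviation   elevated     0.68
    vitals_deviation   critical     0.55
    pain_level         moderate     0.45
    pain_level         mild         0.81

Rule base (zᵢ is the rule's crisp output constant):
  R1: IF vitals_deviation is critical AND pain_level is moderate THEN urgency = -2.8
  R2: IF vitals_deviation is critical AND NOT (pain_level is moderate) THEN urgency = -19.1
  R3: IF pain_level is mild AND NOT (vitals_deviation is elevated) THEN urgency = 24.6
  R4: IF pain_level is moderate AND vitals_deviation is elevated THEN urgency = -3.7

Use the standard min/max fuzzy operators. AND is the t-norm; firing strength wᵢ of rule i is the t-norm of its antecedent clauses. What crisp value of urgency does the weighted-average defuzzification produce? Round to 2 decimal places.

-3.14

R1 (z=-2.8): critical=0.55, moderate=0.45; AND[min(a, b)] → w = 0.45
R2 (z=-19.1): critical=0.55, ¬moderate=1−0.45=0.55; AND[min(a, b)] → w = 0.55
R3 (z=24.6): mild=0.81, ¬elevated=1−0.68=0.32; AND[min(a, b)] → w = 0.32
R4 (z=-3.7): moderate=0.45, elevated=0.68; AND[min(a, b)] → w = 0.45
Weighted average = (0.45·-2.8 + 0.55·-19.1 + 0.32·24.6 + 0.45·-3.7) / (0.45 + 0.55 + 0.32 + 0.45)
  = -5.5580 / 1.7700 = -3.14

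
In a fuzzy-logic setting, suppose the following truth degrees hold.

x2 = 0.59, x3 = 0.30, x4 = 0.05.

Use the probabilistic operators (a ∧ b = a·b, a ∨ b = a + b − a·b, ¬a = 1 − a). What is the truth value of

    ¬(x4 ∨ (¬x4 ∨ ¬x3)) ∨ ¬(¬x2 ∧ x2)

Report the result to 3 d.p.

0.762

¬x4 = 1 − 0.0500 = 0.9500
¬x3 = 1 − 0.3000 = 0.7000
¬x4 ∨ ¬x3 = a + b − a·b on (0.9500, 0.7000) = 0.9850
x4 ∨ (¬x4 ∨ ¬x3) = a + b − a·b on (0.0500, 0.9850) = 0.9857
¬(x4 ∨ (¬x4 ∨ ¬x3)) = 1 − 0.9857 = 0.0143
¬x2 = 1 − 0.5900 = 0.4100
¬x2 ∧ x2 = a·b on (0.4100, 0.5900) = 0.2419
¬(¬x2 ∧ x2) = 1 − 0.2419 = 0.7581
¬(x4 ∨ (¬x4 ∨ ¬x3)) ∨ ¬(¬x2 ∧ x2) = a + b − a·b on (0.0143, 0.7581) = 0.7615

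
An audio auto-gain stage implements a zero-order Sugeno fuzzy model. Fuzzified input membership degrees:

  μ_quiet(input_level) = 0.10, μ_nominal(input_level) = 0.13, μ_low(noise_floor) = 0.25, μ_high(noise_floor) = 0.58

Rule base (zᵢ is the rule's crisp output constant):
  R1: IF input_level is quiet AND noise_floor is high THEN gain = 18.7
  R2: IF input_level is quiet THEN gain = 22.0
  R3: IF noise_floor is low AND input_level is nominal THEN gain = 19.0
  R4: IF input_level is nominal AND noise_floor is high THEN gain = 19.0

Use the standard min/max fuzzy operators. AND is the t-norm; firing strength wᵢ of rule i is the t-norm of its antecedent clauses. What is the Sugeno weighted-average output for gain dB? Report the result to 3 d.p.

R1 (z=18.7): quiet=0.10, high=0.58; AND[min(a, b)] → w = 0.10
R2 (z=22.0): quiet=0.10 → w = 0.10
R3 (z=19.0): low=0.25, nominal=0.13; AND[min(a, b)] → w = 0.13
R4 (z=19.0): nominal=0.13, high=0.58; AND[min(a, b)] → w = 0.13
Weighted average = (0.10·18.7 + 0.10·22.0 + 0.13·19.0 + 0.13·19.0) / (0.10 + 0.10 + 0.13 + 0.13)
  = 9.0100 / 0.4600 = 19.587

19.587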